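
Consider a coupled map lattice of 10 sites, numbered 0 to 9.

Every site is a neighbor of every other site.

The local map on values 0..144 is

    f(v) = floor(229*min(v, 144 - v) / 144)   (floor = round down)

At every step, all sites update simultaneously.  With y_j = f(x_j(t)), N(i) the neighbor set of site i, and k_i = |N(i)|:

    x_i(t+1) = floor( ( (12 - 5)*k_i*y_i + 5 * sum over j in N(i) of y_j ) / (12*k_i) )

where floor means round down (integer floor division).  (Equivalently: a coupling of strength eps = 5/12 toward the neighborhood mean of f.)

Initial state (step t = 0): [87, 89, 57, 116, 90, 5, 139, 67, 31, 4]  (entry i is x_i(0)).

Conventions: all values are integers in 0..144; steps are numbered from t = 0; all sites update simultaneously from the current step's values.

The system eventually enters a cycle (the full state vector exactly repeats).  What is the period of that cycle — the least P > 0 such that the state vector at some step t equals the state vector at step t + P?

Simulating step by step:
t=0: [87, 89, 57, 116, 90, 5, 139, 67, 31, 4]
t=1: [74, 73, 74, 50, 72, 30, 30, 83, 52, 29]
t=2: [98, 99, 98, 81, 100, 64, 64, 91, 83, 63]
t=3: [79, 78, 79, 93, 77, 94, 94, 85, 92, 93]
t=4: [97, 98, 97, 85, 99, 84, 84, 92, 86, 85]
t=5: [78, 78, 78, 88, 77, 90, 90, 83, 88, 88]
t=6: [99, 99, 99, 91, 101, 89, 89, 96, 91, 91]
t=7: [74, 74, 74, 81, 72, 82, 82, 77, 81, 81]
t=8: [108, 108, 108, 102, 109, 101, 101, 105, 102, 102]
t=9: [59, 59, 59, 64, 58, 65, 65, 62, 64, 64]
t=10: [95, 95, 95, 99, 94, 100, 100, 97, 99, 99]
t=11: [75, 75, 75, 72, 76, 71, 71, 73, 72, 72]
t=12: [110, 110, 110, 112, 109, 111, 111, 111, 112, 112]
t=13: [53, 53, 53, 51, 53, 52, 52, 52, 51, 51]
t=14: [83, 83, 83, 81, 83, 82, 82, 82, 81, 81]
t=15: [97, 97, 97, 99, 97, 98, 98, 98, 99, 99]
t=16: [73, 73, 73, 71, 73, 72, 72, 72, 71, 71]
t=17: [112, 112, 112, 112, 112, 113, 113, 113, 112, 112]
t=18: [49, 49, 49, 49, 49, 49, 49, 49, 49, 49]
t=19: [77, 77, 77, 77, 77, 77, 77, 77, 77, 77]
t=20: [106, 106, 106, 106, 106, 106, 106, 106, 106, 106]
t=21: [60, 60, 60, 60, 60, 60, 60, 60, 60, 60]
t=22: [95, 95, 95, 95, 95, 95, 95, 95, 95, 95]
t=23: [77, 77, 77, 77, 77, 77, 77, 77, 77, 77]

Answer: 4
Key observation: The state at step 19, [77, 77, 77, 77, 77, 77, 77, 77, 77, 77], reappears at step 23 — and no state repeats earlier — so the cycle the system enters has period 4.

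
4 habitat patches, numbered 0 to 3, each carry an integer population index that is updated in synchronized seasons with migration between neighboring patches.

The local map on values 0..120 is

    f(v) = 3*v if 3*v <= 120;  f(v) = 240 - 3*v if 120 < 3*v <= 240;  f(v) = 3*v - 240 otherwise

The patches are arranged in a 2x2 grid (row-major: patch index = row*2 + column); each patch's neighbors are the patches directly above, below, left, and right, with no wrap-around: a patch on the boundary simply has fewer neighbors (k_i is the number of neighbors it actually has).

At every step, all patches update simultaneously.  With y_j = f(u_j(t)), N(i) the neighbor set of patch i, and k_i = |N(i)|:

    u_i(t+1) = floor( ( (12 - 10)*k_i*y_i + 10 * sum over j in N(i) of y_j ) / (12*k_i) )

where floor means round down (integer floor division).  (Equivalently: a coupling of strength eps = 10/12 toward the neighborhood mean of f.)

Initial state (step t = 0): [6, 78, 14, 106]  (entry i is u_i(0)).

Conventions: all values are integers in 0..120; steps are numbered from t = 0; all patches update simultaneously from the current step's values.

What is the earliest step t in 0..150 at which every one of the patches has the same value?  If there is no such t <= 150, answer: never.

Answer: never
Key observation: The state at step 12 reappears at step 14 — the system is in a cycle of period 2 from step 12 on.  No step 0..14 is synchronized, and the cycle repeats forever, so no step up to 150 (or ever) has all patches equal.

Derivation:
t=0: [6, 78, 14, 106]  (not all equal)
t=1: [23, 41, 47, 33]  (not all equal)
t=2: [101, 89, 86, 106]  (not all equal)
t=3: [29, 63, 61, 31]  (not all equal)
t=4: [59, 83, 84, 60]  (not all equal)
t=5: [19, 52, 53, 18]  (not all equal)
t=6: [78, 60, 59, 77]  (not all equal)
t=7: [52, 16, 16, 52]  (not all equal)
t=8: [54, 78, 78, 54]  (not all equal)
t=9: [18, 66, 66, 18]  (not all equal)
t=10: [44, 52, 52, 44]  (not all equal)
t=11: [88, 104, 104, 88]  (not all equal)
t=12: [64, 32, 32, 64]  (not all equal)
t=13: [88, 56, 56, 88]  (not all equal)
t=14: [64, 32, 32, 64]  (not all equal)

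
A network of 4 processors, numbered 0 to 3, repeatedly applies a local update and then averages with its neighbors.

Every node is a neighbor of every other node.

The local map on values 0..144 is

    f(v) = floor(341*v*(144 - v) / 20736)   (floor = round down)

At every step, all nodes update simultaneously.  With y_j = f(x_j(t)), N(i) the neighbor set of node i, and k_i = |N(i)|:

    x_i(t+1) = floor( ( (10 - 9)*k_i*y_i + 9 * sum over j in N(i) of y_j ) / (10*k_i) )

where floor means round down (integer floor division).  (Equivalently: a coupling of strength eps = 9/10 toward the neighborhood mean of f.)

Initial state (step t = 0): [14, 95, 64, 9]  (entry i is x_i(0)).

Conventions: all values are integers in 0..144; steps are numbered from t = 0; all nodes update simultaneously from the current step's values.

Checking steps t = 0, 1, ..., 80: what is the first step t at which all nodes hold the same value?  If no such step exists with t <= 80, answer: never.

Simulating step by step:
t=0: [14, 95, 64, 9]  (not all equal)
t=1: [56, 47, 45, 58]  (not all equal)
t=2: [76, 78, 78, 76]  (not all equal)
t=3: [84, 84, 84, 84]  (all equal)

Answer: 3
Key observation: Synchronization is absorbing here: once all nodes are equal they stay equal, and step 3 is the first all-equal step.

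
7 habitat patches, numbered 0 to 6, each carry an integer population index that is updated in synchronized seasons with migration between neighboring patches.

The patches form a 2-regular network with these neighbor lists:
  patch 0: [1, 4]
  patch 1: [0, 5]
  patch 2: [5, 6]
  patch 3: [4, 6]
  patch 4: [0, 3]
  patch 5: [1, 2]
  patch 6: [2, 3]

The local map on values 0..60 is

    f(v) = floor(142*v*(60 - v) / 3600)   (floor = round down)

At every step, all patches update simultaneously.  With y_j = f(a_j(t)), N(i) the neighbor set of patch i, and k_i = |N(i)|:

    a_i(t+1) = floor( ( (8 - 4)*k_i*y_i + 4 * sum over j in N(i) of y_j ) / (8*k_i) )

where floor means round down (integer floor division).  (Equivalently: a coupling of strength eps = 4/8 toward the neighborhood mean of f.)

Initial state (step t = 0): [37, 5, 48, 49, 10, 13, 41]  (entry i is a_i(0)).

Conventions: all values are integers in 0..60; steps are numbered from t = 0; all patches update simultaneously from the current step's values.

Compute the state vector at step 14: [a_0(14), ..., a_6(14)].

Simulating step by step:
t=0: [37, 5, 48, 49, 10, 13, 41]
t=1: [23, 19, 24, 22, 23, 20, 25]
t=2: [32, 31, 33, 32, 32, 31, 33]
t=3: [35, 35, 35, 35, 35, 35, 35]
t=4: [34, 34, 34, 34, 34, 34, 34]
t=5: [34, 34, 34, 34, 34, 34, 34]
t=6: [34, 34, 34, 34, 34, 34, 34]
t=7: [34, 34, 34, 34, 34, 34, 34]
t=8: [34, 34, 34, 34, 34, 34, 34]
t=9: [34, 34, 34, 34, 34, 34, 34]
t=10: [34, 34, 34, 34, 34, 34, 34]
t=11: [34, 34, 34, 34, 34, 34, 34]
t=12: [34, 34, 34, 34, 34, 34, 34]
t=13: [34, 34, 34, 34, 34, 34, 34]
t=14: [34, 34, 34, 34, 34, 34, 34]

Answer: [34, 34, 34, 34, 34, 34, 34]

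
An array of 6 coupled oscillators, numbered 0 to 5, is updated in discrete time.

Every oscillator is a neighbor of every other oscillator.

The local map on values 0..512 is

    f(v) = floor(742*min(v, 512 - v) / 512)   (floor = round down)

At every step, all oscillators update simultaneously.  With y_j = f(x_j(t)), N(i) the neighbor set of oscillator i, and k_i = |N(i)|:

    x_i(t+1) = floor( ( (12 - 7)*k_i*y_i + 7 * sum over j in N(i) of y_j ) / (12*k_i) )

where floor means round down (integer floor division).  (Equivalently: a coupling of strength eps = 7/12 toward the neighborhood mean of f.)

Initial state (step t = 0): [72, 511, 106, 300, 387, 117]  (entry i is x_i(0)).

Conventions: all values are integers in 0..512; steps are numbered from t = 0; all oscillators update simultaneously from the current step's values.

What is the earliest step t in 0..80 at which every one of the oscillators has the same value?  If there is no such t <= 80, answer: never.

Answer: 8
Key observation: Synchronization is absorbing here: once all oscillators are equal they stay equal, and step 8 is the first all-equal step.

Derivation:
t=0: [72, 511, 106, 300, 387, 117]  (not all equal)
t=1: [137, 107, 152, 198, 161, 157]  (not all equal)
t=2: [213, 200, 219, 239, 223, 221]  (not all equal)
t=3: [314, 308, 317, 325, 318, 318]  (not all equal)
t=4: [283, 286, 282, 279, 282, 282]  (not all equal)
t=5: [331, 330, 332, 333, 332, 332]  (not all equal)
t=6: [261, 261, 260, 260, 260, 260]  (not all equal)
t=7: [363, 363, 364, 364, 364, 364]  (not all equal)
t=8: [214, 214, 214, 214, 214, 214]  (all equal)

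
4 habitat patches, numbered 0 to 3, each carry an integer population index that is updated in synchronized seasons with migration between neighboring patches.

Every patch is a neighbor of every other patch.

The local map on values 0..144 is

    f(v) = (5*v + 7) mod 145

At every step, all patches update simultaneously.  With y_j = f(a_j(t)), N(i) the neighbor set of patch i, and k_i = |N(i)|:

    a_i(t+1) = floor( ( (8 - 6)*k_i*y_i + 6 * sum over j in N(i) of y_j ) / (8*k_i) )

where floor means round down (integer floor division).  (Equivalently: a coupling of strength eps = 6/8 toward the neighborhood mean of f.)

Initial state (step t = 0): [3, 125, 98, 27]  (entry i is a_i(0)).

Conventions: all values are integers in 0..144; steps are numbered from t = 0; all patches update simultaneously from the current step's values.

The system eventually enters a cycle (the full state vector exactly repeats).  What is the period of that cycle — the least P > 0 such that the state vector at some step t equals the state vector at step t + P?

Answer: 14
Key observation: The state at step 2, [62, 62, 62, 62], reappears at step 16 — and no state repeats earlier — so the cycle the system enters has period 14.

Derivation:
t=0: [3, 125, 98, 27]
t=1: [69, 69, 69, 69]
t=2: [62, 62, 62, 62]
t=3: [27, 27, 27, 27]
t=4: [142, 142, 142, 142]
t=5: [137, 137, 137, 137]
t=6: [112, 112, 112, 112]
t=7: [132, 132, 132, 132]
t=8: [87, 87, 87, 87]
t=9: [7, 7, 7, 7]
t=10: [42, 42, 42, 42]
t=11: [72, 72, 72, 72]
t=12: [77, 77, 77, 77]
t=13: [102, 102, 102, 102]
t=14: [82, 82, 82, 82]
t=15: [127, 127, 127, 127]
t=16: [62, 62, 62, 62]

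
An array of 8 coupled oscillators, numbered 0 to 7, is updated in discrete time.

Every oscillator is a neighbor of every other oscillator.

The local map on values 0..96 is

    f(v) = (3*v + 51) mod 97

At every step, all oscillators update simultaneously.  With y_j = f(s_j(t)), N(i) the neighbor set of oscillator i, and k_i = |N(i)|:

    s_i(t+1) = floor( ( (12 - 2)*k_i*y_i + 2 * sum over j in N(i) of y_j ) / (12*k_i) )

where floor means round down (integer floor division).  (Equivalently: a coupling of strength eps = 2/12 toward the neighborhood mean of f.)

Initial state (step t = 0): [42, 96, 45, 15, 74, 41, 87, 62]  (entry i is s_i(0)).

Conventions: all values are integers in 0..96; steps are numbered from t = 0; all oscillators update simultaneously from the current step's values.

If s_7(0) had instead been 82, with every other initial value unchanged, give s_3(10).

Answer: s_3(10) = 13
Key observation: This trace re-runs the system from the modified initial state.

Derivation:
t=0: [42, 96, 45, 15, 74, 41, 87, 82]
t=1: [76, 50, 83, 89, 75, 74, 28, 16]
t=2: [76, 13, 15, 29, 74, 71, 38, 9]
t=3: [83, 87, 92, 47, 78, 71, 69, 77]
t=4: [18, 28, 40, 88, 84, 67, 63, 82]
t=5: [12, 37, 66, 25, 16, 53, 43, 11]
t=6: [80, 62, 54, 33, 11, 22, 77, 78]
t=7: [9, 44, 24, 52, 77, 25, 80, 83]
t=8: [70, 77, 28, 18, 79, 31, 7, 15]
t=9: [66, 83, 42, 18, 88, 50, 70, 89]
t=10: [51, 13, 71, 13, 26, 12, 60, 28]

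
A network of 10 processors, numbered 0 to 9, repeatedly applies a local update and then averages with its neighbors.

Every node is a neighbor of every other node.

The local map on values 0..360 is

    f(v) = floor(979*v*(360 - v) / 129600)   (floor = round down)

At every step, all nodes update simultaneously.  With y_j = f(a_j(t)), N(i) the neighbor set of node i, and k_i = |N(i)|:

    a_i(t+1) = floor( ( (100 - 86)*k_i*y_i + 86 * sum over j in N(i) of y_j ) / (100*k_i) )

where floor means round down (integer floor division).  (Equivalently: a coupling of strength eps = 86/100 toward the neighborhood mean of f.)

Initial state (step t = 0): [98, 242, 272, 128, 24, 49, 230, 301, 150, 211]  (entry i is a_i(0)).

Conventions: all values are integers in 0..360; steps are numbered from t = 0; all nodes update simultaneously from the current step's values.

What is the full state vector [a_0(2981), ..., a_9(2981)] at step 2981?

Answer: [227, 227, 227, 227, 227, 227, 227, 227, 227, 227]
Key observation: The state at step 12, [228, 228, 228, 228, 228, 228, 228, 228, 228, 228], reappears at step 14: the system is in a cycle of period 2 from step 12 on.  Therefore the state at step 2981 equals the state at step 12 + ((2981 - 12) mod 2) = 13, which is [227, 227, 227, 227, 227, 227, 227, 227, 227, 227].

Derivation:
t=0: [98, 242, 272, 128, 24, 49, 230, 301, 150, 211]
t=1: [182, 183, 181, 183, 176, 179, 183, 179, 184, 184]
t=2: [244, 244, 244, 244, 244, 244, 244, 244, 244, 244]
t=3: [213, 213, 213, 213, 213, 213, 213, 213, 213, 213]
t=4: [236, 236, 236, 236, 236, 236, 236, 236, 236, 236]
t=5: [221, 221, 221, 221, 221, 221, 221, 221, 221, 221]
t=6: [232, 232, 232, 232, 232, 232, 232, 232, 232, 232]
t=7: [224, 224, 224, 224, 224, 224, 224, 224, 224, 224]
t=8: [230, 230, 230, 230, 230, 230, 230, 230, 230, 230]
t=9: [225, 225, 225, 225, 225, 225, 225, 225, 225, 225]
t=10: [229, 229, 229, 229, 229, 229, 229, 229, 229, 229]
t=11: [226, 226, 226, 226, 226, 226, 226, 226, 226, 226]
t=12: [228, 228, 228, 228, 228, 228, 228, 228, 228, 228]
t=13: [227, 227, 227, 227, 227, 227, 227, 227, 227, 227]
t=14: [228, 228, 228, 228, 228, 228, 228, 228, 228, 228]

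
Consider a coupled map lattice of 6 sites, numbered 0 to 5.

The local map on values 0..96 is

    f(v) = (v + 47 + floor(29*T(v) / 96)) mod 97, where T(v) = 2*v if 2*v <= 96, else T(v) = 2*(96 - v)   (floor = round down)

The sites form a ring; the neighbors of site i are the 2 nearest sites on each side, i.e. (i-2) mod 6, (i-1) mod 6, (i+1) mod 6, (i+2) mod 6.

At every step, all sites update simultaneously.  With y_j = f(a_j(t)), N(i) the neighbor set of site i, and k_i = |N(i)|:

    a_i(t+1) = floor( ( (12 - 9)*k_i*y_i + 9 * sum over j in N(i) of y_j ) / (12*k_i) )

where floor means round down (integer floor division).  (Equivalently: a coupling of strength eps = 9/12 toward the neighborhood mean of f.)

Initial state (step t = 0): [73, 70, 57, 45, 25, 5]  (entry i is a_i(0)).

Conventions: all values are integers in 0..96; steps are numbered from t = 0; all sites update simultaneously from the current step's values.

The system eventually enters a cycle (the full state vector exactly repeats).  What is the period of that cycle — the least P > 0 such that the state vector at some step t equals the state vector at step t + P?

Answer: 11
Key observation: The state at step 5, [9, 9, 9, 9, 9, 9], reappears at step 16 — and no state repeats earlier — so the cycle the system enters has period 11.

Derivation:
t=0: [73, 70, 57, 45, 25, 5]
t=1: [47, 35, 41, 44, 48, 47]
t=2: [19, 17, 18, 18, 22, 20]
t=3: [77, 75, 76, 76, 77, 77]
t=4: [37, 37, 37, 37, 38, 37]
t=5: [9, 9, 9, 9, 9, 9]
t=6: [61, 61, 61, 61, 61, 61]
t=7: [32, 32, 32, 32, 32, 32]
t=8: [1, 1, 1, 1, 1, 1]
t=9: [48, 48, 48, 48, 48, 48]
t=10: [27, 27, 27, 27, 27, 27]
t=11: [90, 90, 90, 90, 90, 90]
t=12: [43, 43, 43, 43, 43, 43]
t=13: [18, 18, 18, 18, 18, 18]
t=14: [75, 75, 75, 75, 75, 75]
t=15: [37, 37, 37, 37, 37, 37]
t=16: [9, 9, 9, 9, 9, 9]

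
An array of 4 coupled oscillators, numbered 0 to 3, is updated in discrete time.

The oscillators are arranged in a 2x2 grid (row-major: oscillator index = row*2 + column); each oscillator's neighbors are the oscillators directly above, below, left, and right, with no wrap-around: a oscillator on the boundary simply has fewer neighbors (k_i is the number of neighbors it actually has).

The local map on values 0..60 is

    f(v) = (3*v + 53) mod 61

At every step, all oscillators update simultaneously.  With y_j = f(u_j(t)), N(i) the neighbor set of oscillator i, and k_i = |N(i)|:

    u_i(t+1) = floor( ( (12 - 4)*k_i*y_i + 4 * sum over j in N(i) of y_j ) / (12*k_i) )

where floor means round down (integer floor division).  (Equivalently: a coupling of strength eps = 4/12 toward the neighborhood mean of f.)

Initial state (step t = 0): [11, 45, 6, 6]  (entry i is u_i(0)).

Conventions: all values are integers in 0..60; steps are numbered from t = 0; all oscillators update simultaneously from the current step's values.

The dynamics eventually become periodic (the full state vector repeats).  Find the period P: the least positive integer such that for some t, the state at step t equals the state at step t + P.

Simulating step by step:
t=0: [11, 45, 6, 6]
t=1: [19, 9, 12, 9]
t=2: [40, 24, 30, 20]
t=3: [38, 19, 31, 38]
t=4: [42, 47, 31, 42]
t=5: [43, 26, 35, 43]
t=6: [47, 26, 44, 47]
t=7: [9, 9, 5, 9]
t=8: [17, 19, 11, 17]
t=9: [41, 47, 31, 41]
t=10: [41, 25, 34, 41]
t=11: [42, 22, 40, 42]
t=12: [56, 57, 53, 56]
t=13: [37, 40, 32, 37]
t=14: [41, 48, 32, 41]
t=15: [42, 27, 36, 42]
t=16: [46, 27, 45, 46]
t=17: [8, 10, 6, 8]
t=18: [16, 20, 12, 16]
t=19: [40, 48, 32, 40]
t=20: [40, 26, 35, 40]
t=21: [41, 23, 41, 41]
t=22: [45, 18, 54, 45]
t=23: [16, 32, 23, 16]
t=24: [31, 31, 13, 31]
t=25: [25, 24, 28, 25]
t=26: [7, 4, 12, 7]
t=27: [14, 7, 23, 14]
t=28: [24, 20, 11, 24]
t=29: [14, 35, 17, 14]
t=30: [35, 35, 40, 35]
t=31: [38, 36, 46, 38]
t=32: [37, 41, 20, 37]
t=33: [45, 50, 48, 45]
t=34: [9, 15, 11, 9]
t=35: [23, 31, 23, 23]
t=36: [4, 16, 0, 4]
t=37: [18, 28, 36, 18]
t=38: [39, 25, 41, 39]
t=39: [42, 20, 52, 42]
t=40: [51, 53, 36, 51]
t=41: [26, 27, 33, 26]
t=42: [13, 11, 23, 13]
t=43: [24, 27, 10, 24]
t=44: [7, 9, 15, 7]
t=45: [18, 17, 29, 18]
t=46: [40, 44, 27, 40]
t=47: [36, 18, 25, 36]
t=48: [34, 43, 17, 34]
t=49: [39, 51, 39, 39]
t=50: [43, 31, 48, 43]
t=51: [46, 36, 29, 46]
t=52: [14, 28, 14, 14]
t=53: [30, 21, 34, 30]
t=54: [28, 43, 29, 28]
t=55: [23, 45, 17, 23]
t=56: [8, 3, 28, 8]
t=57: [13, 6, 15, 13]
t=58: [28, 17, 35, 28]
t=59: [23, 33, 29, 23]
t=60: [8, 20, 12, 8]
t=61: [24, 40, 24, 24]
t=62: [11, 35, 3, 11]
t=63: [22, 32, 9, 22]
t=64: [46, 37, 32, 46]
t=65: [16, 30, 20, 16]
t=66: [38, 27, 48, 38]
t=67: [34, 23, 24, 34]
t=68: [22, 11, 13, 22]
t=69: [48, 36, 40, 48]
t=70: [24, 30, 38, 24]
t=71: [13, 15, 31, 13]
t=72: [30, 35, 26, 30]
t=73: [21, 31, 13, 21]
t=74: [45, 34, 39, 45]
t=75: [16, 23, 33, 16]
t=76: [31, 13, 33, 31]
t=77: [26, 28, 28, 26]
t=78: [11, 13, 13, 11]
t=79: [27, 29, 29, 27]
t=80: [14, 16, 16, 14]
t=81: [36, 38, 38, 36]
t=82: [41, 43, 43, 41]
t=83: [56, 58, 58, 56]
t=84: [40, 42, 42, 40]
t=85: [53, 55, 55, 53]
t=86: [31, 33, 33, 31]
t=87: [26, 28, 28, 26]

Answer: 10
Key observation: The state at step 77, [26, 28, 28, 26], reappears at step 87 — and no state repeats earlier — so the cycle the system enters has period 10.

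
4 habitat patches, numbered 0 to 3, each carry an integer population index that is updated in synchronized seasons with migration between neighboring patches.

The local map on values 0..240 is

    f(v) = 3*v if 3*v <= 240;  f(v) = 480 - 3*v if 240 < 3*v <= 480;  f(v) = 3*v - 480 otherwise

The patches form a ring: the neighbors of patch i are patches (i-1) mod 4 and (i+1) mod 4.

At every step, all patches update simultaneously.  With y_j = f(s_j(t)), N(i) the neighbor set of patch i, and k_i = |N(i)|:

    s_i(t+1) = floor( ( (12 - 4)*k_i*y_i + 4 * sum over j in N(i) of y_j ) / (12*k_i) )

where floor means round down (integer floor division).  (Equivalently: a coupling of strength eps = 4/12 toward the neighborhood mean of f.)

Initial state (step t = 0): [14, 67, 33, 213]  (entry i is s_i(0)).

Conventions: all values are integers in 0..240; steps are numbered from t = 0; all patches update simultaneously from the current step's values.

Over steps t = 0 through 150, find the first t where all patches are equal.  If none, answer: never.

Simulating step by step:
t=0: [14, 67, 33, 213]  (not all equal)
t=1: [88, 157, 126, 129]  (not all equal)
t=2: [161, 59, 85, 115]  (not all equal)
t=3: [54, 156, 202, 128]  (not all equal)
t=4: [126, 56, 102, 112]  (not all equal)
t=5: [120, 158, 168, 142]  (not all equal)
t=6: [90, 28, 26, 60]  (not all equal)
t=7: [184, 104, 96, 168]  (not all equal)
t=8: [80, 156, 160, 60]  (not all equal)
t=9: [192, 48, 32, 160]  (not all equal)
t=10: [88, 128, 88, 32]  (not all equal)
t=11: [176, 136, 176, 136]  (not all equal)
t=12: [56, 64, 56, 64]  (not all equal)
t=13: [176, 184, 176, 184]  (not all equal)
t=14: [56, 64, 56, 64]  (not all equal)

Answer: never
Key observation: The state at step 12 reappears at step 14 — the system is in a cycle of period 2 from step 12 on.  No step 0..14 is synchronized, and the cycle repeats forever, so no step up to 150 (or ever) has all patches equal.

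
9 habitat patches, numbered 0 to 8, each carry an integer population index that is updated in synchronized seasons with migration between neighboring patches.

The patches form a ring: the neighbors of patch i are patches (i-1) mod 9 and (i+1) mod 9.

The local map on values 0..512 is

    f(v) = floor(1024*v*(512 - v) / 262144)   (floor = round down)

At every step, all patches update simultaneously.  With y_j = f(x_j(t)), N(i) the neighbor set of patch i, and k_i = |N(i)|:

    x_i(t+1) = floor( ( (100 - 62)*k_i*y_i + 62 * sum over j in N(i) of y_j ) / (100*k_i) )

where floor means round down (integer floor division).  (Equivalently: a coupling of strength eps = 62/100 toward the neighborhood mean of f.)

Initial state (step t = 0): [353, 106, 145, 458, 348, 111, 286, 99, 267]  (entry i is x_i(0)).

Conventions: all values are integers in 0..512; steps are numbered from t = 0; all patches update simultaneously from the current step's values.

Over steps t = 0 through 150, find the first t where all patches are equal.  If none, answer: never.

Answer: 4
Key observation: Synchronization is absorbing here: once all patches are equal they stay equal, and step 4 is the first all-equal step.

Derivation:
t=0: [353, 106, 145, 458, 348, 111, 286, 99, 267]  (not all equal)
t=1: [214, 195, 160, 169, 167, 212, 198, 217, 214]  (not all equal)
t=2: [246, 236, 228, 223, 232, 239, 246, 247, 249]  (not all equal)
t=3: [254, 253, 252, 251, 252, 254, 254, 255, 255]  (not all equal)
t=4: [255, 255, 255, 255, 255, 255, 255, 255, 255]  (all equal)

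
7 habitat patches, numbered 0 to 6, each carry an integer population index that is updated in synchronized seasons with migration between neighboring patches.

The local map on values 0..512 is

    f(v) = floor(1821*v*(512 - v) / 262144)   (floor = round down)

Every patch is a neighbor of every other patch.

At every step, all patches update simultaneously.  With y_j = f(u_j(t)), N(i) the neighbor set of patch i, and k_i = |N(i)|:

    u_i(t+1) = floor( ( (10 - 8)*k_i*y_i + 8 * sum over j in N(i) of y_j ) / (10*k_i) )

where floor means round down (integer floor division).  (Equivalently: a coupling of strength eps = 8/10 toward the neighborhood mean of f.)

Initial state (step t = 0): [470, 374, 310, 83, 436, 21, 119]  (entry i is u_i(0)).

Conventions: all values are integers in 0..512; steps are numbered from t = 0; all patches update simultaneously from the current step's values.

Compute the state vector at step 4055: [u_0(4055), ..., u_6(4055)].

Simulating step by step:
t=0: [470, 374, 310, 83, 436, 21, 119]
t=1: [249, 264, 269, 256, 255, 244, 261]
t=2: [454, 454, 454, 454, 454, 454, 454]
t=3: [182, 182, 182, 182, 182, 182, 182]
t=4: [417, 417, 417, 417, 417, 417, 417]
t=5: [275, 275, 275, 275, 275, 275, 275]
t=6: [452, 452, 452, 452, 452, 452, 452]
t=7: [188, 188, 188, 188, 188, 188, 188]
t=8: [423, 423, 423, 423, 423, 423, 423]
t=9: [261, 261, 261, 261, 261, 261, 261]
t=10: [455, 455, 455, 455, 455, 455, 455]
t=11: [180, 180, 180, 180, 180, 180, 180]
t=12: [415, 415, 415, 415, 415, 415, 415]
t=13: [279, 279, 279, 279, 279, 279, 279]
t=14: [451, 451, 451, 451, 451, 451, 451]
t=15: [191, 191, 191, 191, 191, 191, 191]
t=16: [425, 425, 425, 425, 425, 425, 425]
t=17: [256, 256, 256, 256, 256, 256, 256]
t=18: [455, 455, 455, 455, 455, 455, 455]

Answer: [191, 191, 191, 191, 191, 191, 191]
Key observation: The state at step 10, [455, 455, 455, 455, 455, 455, 455], reappears at step 18: the system is in a cycle of period 8 from step 10 on.  Therefore the state at step 4055 equals the state at step 10 + ((4055 - 10) mod 8) = 15, which is [191, 191, 191, 191, 191, 191, 191].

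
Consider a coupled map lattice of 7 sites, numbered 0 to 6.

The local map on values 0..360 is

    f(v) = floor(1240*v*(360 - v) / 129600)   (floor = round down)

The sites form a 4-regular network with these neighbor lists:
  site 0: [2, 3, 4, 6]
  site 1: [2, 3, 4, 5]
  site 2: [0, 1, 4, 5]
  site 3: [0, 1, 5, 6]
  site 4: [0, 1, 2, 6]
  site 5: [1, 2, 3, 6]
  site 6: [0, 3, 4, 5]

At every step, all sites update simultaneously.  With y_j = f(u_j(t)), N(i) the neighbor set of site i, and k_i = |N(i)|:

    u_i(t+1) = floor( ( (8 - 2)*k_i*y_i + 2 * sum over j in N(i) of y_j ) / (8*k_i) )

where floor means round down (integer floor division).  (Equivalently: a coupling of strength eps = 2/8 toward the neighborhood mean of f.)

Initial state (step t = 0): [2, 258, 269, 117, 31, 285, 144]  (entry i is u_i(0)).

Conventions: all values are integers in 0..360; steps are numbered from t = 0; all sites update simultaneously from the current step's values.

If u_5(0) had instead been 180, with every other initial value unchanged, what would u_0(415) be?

Simulating step by step:
t=0: [2, 258, 269, 117, 31, 180, 144]
t=1: [60, 245, 217, 258, 122, 298, 265]
t=2: [195, 264, 277, 241, 268, 198, 234]
t=3: [293, 246, 232, 276, 241, 293, 281]
t=4: [202, 261, 270, 219, 264, 201, 213]
t=5: [295, 252, 242, 293, 249, 295, 295]
t=6: [193, 251, 260, 190, 254, 193, 188]
t=7: [301, 265, 256, 305, 263, 301, 305]
t=8: [177, 231, 241, 166, 234, 177, 166]
t=9: [305, 287, 279, 306, 285, 305, 306]
t=10: [166, 196, 207, 160, 198, 165, 161]
t=11: [307, 306, 304, 306, 306, 306, 306]
t=12: [156, 158, 160, 157, 158, 158, 157]
t=13: [304, 305, 305, 304, 304, 304, 304]
t=14: [161, 160, 160, 161, 161, 161, 162]
t=15: [306, 306, 306, 306, 306, 306, 306]
t=16: [158, 158, 158, 158, 158, 158, 158]
t=17: [305, 305, 305, 305, 305, 305, 305]
t=18: [160, 160, 160, 160, 160, 160, 160]
t=19: [306, 306, 306, 306, 306, 306, 306]

Answer: u_0(415) = 306
Key observation: The state at step 15, [306, 306, 306, 306, 306, 306, 306], reappears at step 19: the system is in a cycle of period 4 from step 15 on.  Therefore the state at step 415 equals the state at step 15 + ((415 - 15) mod 4) = 15, which is [306, 306, 306, 306, 306, 306, 306].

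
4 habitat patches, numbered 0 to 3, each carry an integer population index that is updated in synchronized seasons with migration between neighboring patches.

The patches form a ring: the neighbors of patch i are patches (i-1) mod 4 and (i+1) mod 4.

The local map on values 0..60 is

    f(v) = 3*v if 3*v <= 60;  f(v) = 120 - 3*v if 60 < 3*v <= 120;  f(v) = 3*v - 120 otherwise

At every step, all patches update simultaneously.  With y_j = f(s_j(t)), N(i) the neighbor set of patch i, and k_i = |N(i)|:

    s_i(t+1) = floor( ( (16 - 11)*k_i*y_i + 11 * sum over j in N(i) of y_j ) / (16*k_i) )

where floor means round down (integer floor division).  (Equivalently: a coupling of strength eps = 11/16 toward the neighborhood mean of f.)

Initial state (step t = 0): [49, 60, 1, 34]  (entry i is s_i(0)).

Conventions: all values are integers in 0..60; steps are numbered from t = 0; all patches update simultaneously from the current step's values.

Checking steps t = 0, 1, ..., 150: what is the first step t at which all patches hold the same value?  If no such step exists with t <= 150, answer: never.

Answer: 19
Key observation: Synchronization is absorbing here: once all patches are equal they stay equal, and step 19 is the first all-equal step.

Derivation:
t=0: [49, 60, 1, 34]  (not all equal)
t=1: [35, 29, 27, 15]  (not all equal)
t=2: [31, 28, 39, 32]  (not all equal)
t=3: [29, 21, 21, 17]  (not all equal)
t=4: [47, 48, 54, 46]  (not all equal)
t=5: [21, 29, 27, 27]  (not all equal)
t=6: [42, 43, 36, 45]  (not all equal)
t=7: [10, 9, 12, 10]  (not all equal)
t=8: [28, 31, 30, 32]  (not all equal)
t=9: [28, 31, 26, 30]  (not all equal)
t=10: [30, 35, 32, 36]  (not all equal)
t=11: [18, 23, 16, 22]  (not all equal)
t=12: [52, 51, 51, 51]  (not all equal)
t=13: [33, 34, 33, 34]  (not all equal)
t=14: [18, 20, 18, 20]  (not all equal)
t=15: [58, 55, 58, 55]  (not all equal)
t=16: [47, 51, 47, 51]  (not all equal)
t=17: [29, 24, 29, 24]  (not all equal)
t=18: [43, 37, 43, 37]  (not all equal)
t=19: [9, 9, 9, 9]  (all equal)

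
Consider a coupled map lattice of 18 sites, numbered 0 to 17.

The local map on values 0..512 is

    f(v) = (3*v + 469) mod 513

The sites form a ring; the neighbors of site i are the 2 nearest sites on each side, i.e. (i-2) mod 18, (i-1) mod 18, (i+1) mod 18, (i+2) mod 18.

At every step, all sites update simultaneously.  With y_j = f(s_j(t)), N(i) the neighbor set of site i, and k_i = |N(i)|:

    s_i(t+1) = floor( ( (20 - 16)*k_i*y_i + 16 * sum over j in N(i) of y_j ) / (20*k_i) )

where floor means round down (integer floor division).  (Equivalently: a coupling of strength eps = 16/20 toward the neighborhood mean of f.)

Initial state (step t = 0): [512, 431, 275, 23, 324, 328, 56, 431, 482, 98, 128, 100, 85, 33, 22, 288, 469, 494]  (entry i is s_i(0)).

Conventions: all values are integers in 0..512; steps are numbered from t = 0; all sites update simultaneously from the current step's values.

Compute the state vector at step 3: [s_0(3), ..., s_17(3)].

Answer: [334, 302, 249, 280, 219, 206, 246, 240, 257, 307, 306, 267, 292, 293, 266, 310, 291, 331]

Derivation:
t=0: [512, 431, 275, 23, 324, 328, 56, 431, 482, 98, 128, 100, 85, 33, 22, 288, 469, 494]
t=1: [341, 278, 279, 271, 251, 242, 313, 280, 262, 289, 286, 222, 176, 170, 186, 226, 308, 349]
t=2: [376, 353, 295, 235, 256, 257, 251, 274, 301, 246, 286, 334, 272, 236, 287, 289, 289, 344]
t=3: [334, 302, 249, 280, 219, 206, 246, 240, 257, 307, 306, 267, 292, 293, 266, 310, 291, 331]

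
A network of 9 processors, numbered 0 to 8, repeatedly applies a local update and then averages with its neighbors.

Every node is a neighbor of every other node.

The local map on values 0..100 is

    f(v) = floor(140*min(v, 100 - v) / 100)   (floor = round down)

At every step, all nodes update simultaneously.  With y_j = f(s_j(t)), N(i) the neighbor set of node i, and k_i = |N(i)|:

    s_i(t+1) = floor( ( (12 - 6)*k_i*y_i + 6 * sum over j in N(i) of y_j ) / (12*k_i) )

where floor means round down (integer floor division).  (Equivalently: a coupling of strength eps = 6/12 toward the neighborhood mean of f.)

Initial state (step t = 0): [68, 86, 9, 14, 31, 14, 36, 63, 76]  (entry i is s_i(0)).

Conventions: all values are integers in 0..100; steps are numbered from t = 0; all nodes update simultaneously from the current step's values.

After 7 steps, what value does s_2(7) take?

Simulating step by step:
t=0: [68, 86, 9, 14, 31, 14, 36, 63, 76]
t=1: [37, 26, 23, 26, 36, 26, 40, 40, 32]
t=2: [47, 40, 38, 40, 46, 40, 49, 49, 44]
t=3: [62, 58, 57, 58, 62, 58, 63, 63, 60]
t=4: [54, 56, 57, 56, 54, 56, 53, 53, 55]
t=5: [63, 61, 61, 61, 63, 61, 63, 63, 62]
t=6: [51, 53, 53, 53, 51, 53, 51, 51, 52]
t=7: [67, 65, 65, 65, 67, 65, 67, 67, 66]

Answer: s_2(7) = 65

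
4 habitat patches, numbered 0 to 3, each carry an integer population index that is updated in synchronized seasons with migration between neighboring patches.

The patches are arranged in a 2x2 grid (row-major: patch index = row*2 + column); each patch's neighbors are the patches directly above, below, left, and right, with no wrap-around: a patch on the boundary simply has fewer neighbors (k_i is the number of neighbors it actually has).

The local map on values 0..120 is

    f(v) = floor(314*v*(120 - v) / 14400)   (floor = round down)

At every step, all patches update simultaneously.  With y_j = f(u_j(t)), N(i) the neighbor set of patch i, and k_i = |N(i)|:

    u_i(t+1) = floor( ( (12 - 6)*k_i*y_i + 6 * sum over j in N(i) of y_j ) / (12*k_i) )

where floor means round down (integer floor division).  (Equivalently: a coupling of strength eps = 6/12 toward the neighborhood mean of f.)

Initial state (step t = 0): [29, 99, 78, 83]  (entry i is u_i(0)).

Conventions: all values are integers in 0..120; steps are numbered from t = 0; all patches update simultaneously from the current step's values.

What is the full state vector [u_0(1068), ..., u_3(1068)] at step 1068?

Simulating step by step:
t=0: [29, 99, 78, 83]
t=1: [57, 53, 66, 62]
t=2: [77, 77, 77, 77]
t=3: [72, 72, 72, 72]
t=4: [75, 75, 75, 75]
t=5: [73, 73, 73, 73]
t=6: [74, 74, 74, 74]
t=7: [74, 74, 74, 74]

Answer: [74, 74, 74, 74]
Key observation: The state at step 6, [74, 74, 74, 74], reappears at step 7: the system is in a cycle of period 1 from step 6 on.  Therefore the state at step 1068 equals the state at step 6 + ((1068 - 6) mod 1) = 6, which is [74, 74, 74, 74].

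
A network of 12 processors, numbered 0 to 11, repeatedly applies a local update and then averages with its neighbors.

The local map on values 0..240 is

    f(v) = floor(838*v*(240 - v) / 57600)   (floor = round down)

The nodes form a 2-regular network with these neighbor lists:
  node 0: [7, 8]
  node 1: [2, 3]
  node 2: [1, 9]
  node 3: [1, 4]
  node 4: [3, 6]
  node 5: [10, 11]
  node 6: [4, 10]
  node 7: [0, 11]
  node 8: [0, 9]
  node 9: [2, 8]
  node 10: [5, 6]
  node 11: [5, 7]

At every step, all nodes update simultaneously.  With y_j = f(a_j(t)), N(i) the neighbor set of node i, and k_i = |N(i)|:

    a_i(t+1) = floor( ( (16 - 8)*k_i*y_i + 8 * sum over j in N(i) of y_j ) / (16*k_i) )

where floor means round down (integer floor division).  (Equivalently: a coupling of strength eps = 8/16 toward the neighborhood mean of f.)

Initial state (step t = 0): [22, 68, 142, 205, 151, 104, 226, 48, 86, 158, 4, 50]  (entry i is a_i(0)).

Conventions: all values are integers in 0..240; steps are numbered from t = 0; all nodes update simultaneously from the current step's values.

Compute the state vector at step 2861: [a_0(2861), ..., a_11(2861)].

Answer: [101, 100, 99, 101, 103, 104, 104, 103, 100, 99, 104, 104]
Key observation: The state at step 20, [206, 206, 207, 206, 205, 205, 205, 205, 206, 207, 205, 205], reappears at step 24: the system is in a cycle of period 4 from step 20 on.  Therefore the state at step 2861 equals the state at step 20 + ((2861 - 20) mod 4) = 21, which is [101, 100, 99, 101, 103, 104, 104, 103, 100, 99, 104, 104].

Derivation:
t=0: [22, 68, 142, 205, 151, 104, 226, 48, 86, 158, 4, 50]
t=1: [116, 161, 190, 143, 135, 140, 75, 118, 160, 192, 69, 153]
t=2: [203, 177, 148, 198, 198, 192, 184, 205, 178, 148, 181, 199]
t=3: [120, 160, 189, 130, 127, 135, 143, 108, 156, 188, 148, 118]
t=4: [203, 180, 152, 202, 206, 204, 202, 208, 182, 153, 200, 207]
t=5: [116, 154, 184, 120, 106, 106, 109, 100, 152, 183, 112, 100]
t=6: [203, 185, 160, 204, 207, 205, 207, 204, 187, 161, 207, 203]
t=7: [117, 147, 176, 114, 100, 104, 99, 107, 145, 175, 100, 107]
t=8: [206, 191, 172, 204, 204, 205, 203, 207, 193, 173, 203, 206]
t=9: [108, 137, 161, 113, 106, 104, 108, 100, 132, 159, 107, 101]
t=10: [206, 200, 190, 206, 206, 205, 206, 204, 202, 191, 206, 204]
t=11: [104, 117, 132, 104, 101, 103, 101, 104, 114, 130, 101, 105]
t=12: [205, 207, 207, 205, 204, 205, 204, 205, 207, 207, 204, 205]
t=13: [102, 100, 99, 103, 105, 104, 106, 104, 100, 99, 105, 104]
t=14: [204, 203, 203, 204, 205, 205, 206, 204, 203, 203, 205, 205]
t=15: [106, 108, 109, 106, 103, 104, 102, 105, 108, 109, 103, 104]
t=16: [206, 206, 207, 206, 205, 205, 204, 205, 206, 207, 204, 205]
t=17: [101, 100, 99, 101, 103, 104, 105, 103, 100, 99, 105, 104]
t=18: [204, 203, 203, 204, 205, 205, 205, 204, 203, 203, 205, 205]
t=19: [106, 108, 109, 106, 104, 104, 104, 105, 108, 109, 104, 104]
t=20: [206, 206, 207, 206, 205, 205, 205, 205, 206, 207, 205, 205]
t=21: [101, 100, 99, 101, 103, 104, 104, 103, 100, 99, 104, 104]
t=22: [204, 203, 203, 204, 204, 205, 205, 204, 203, 203, 205, 205]
t=23: [106, 108, 109, 106, 105, 104, 104, 105, 108, 109, 104, 104]
t=24: [206, 206, 207, 206, 205, 205, 205, 205, 206, 207, 205, 205]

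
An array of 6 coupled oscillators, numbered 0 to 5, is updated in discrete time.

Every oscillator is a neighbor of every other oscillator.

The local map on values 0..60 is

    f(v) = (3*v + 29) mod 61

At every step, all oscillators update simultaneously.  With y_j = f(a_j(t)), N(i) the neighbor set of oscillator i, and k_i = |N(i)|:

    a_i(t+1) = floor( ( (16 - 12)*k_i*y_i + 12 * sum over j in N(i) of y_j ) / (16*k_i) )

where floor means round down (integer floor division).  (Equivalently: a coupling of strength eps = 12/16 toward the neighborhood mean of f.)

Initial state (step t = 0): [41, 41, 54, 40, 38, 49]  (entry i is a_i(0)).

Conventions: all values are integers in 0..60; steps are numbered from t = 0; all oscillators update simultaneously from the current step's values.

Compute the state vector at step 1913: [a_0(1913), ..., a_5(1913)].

Simulating step by step:
t=0: [41, 41, 54, 40, 38, 49]
t=1: [28, 28, 26, 28, 27, 30]
t=2: [51, 51, 50, 51, 51, 52]
t=3: [50, 50, 50, 50, 50, 45]
t=4: [54, 54, 54, 54, 54, 53]
t=5: [7, 7, 7, 7, 7, 7]
t=6: [50, 50, 50, 50, 50, 50]
t=7: [57, 57, 57, 57, 57, 57]
t=8: [17, 17, 17, 17, 17, 17]
t=9: [19, 19, 19, 19, 19, 19]
t=10: [25, 25, 25, 25, 25, 25]
t=11: [43, 43, 43, 43, 43, 43]
t=12: [36, 36, 36, 36, 36, 36]
t=13: [15, 15, 15, 15, 15, 15]
t=14: [13, 13, 13, 13, 13, 13]
t=15: [7, 7, 7, 7, 7, 7]

Answer: [15, 15, 15, 15, 15, 15]
Key observation: The state at step 5, [7, 7, 7, 7, 7, 7], reappears at step 15: the system is in a cycle of period 10 from step 5 on.  Therefore the state at step 1913 equals the state at step 5 + ((1913 - 5) mod 10) = 13, which is [15, 15, 15, 15, 15, 15].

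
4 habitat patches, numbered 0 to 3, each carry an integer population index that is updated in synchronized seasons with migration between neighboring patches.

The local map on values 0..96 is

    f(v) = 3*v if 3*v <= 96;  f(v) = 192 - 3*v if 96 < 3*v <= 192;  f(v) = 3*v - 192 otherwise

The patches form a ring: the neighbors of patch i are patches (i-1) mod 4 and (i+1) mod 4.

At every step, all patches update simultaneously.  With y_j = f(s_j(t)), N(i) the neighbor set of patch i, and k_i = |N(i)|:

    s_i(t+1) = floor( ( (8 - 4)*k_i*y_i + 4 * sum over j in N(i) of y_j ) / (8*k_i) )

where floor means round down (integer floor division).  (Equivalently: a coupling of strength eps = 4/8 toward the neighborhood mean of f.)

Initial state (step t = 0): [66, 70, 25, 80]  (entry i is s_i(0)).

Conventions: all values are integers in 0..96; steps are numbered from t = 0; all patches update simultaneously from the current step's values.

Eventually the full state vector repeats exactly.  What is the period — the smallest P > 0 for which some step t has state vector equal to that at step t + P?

Answer: 6
Key observation: The state at step 3, [12, 12, 30, 30], reappears at step 9 — and no state repeats earlier — so the cycle the system enters has period 6.

Derivation:
t=0: [66, 70, 25, 80]
t=1: [19, 29, 54, 44]
t=2: [65, 65, 51, 51]
t=3: [12, 12, 30, 30]
t=4: [49, 49, 76, 76]
t=5: [42, 42, 38, 38]
t=6: [69, 69, 75, 75]
t=7: [19, 19, 28, 28]
t=8: [63, 63, 77, 77]
t=9: [12, 12, 30, 30]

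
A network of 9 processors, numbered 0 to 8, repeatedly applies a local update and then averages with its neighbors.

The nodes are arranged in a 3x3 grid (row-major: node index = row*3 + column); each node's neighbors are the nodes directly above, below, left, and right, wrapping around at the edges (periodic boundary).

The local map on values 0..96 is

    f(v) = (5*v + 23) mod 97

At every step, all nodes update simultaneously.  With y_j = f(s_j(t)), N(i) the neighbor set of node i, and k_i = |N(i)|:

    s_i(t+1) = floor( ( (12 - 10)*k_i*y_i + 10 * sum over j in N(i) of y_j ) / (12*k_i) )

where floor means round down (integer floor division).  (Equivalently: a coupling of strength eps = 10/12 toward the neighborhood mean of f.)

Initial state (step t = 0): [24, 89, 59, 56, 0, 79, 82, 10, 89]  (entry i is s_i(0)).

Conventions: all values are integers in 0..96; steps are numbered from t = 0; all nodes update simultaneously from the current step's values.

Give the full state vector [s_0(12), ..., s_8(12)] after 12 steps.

Answer: [43, 32, 34, 50, 31, 52, 51, 51, 42]

Derivation:
t=0: [24, 89, 59, 56, 0, 79, 82, 10, 89]
t=1: [41, 48, 53, 32, 44, 34, 51, 59, 49]
t=2: [75, 54, 72, 69, 66, 79, 60, 62, 75]
t=3: [43, 43, 26, 40, 41, 55, 34, 29, 42]
t=4: [54, 50, 37, 42, 37, 34, 54, 56, 54]
t=5: [28, 21, 39, 30, 49, 30, 11, 22, 26]
t=6: [54, 46, 51, 73, 57, 60, 61, 55, 53]
t=7: [37, 32, 52, 18, 23, 45, 27, 44, 49]
t=8: [54, 54, 62, 38, 49, 54, 42, 62, 65]
t=9: [21, 33, 20, 27, 25, 40, 31, 42, 35]
t=10: [59, 45, 36, 50, 54, 34, 41, 53, 37]
t=11: [41, 36, 41, 46, 67, 37, 50, 37, 50]
t=12: [43, 32, 34, 50, 31, 52, 51, 51, 42]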